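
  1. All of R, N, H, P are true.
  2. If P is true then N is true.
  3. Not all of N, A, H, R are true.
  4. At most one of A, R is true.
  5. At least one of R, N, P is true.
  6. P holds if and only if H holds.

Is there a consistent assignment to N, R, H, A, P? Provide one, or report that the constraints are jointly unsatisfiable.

N: True, R: True, H: True, A: False, P: True

  (1) {R, N, H, P}: all 4 true ✓
  (2) P=T ⇒ N: T ✓
  (3) {N, A, H, R}: 3/4 true — not all ✓
  (4) {A, R}: 1 true — at most one ✓
  (5) {R, N, P}: 3 true — at least one ✓
  (6) P=T, H=T — same ✓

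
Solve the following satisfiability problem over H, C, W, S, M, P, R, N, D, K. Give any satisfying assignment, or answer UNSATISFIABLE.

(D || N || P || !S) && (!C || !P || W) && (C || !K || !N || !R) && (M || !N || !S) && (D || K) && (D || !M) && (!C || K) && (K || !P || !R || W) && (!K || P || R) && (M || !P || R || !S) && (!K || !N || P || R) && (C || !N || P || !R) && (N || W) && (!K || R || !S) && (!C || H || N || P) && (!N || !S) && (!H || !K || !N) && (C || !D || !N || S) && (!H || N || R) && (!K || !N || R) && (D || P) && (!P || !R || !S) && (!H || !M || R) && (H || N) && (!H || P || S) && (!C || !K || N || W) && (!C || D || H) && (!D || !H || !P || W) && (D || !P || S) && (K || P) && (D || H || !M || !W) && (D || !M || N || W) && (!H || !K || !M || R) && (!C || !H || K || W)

H: True, C: True, W: True, S: False, M: True, P: True, R: True, N: False, D: True, K: True

Set H = True.
Set C = True.
  then (!C || K) forces K = True.
  then (!H || !K || !N) forces N = False.
  then (!H || N || R) forces R = True.
  then (!C || !K || N || W) forces W = True.
Set S = False.
  then (!H || P || S) forces P = True.
  then (D || !P || S) forces D = True.
Set M = True.
All clauses satisfied.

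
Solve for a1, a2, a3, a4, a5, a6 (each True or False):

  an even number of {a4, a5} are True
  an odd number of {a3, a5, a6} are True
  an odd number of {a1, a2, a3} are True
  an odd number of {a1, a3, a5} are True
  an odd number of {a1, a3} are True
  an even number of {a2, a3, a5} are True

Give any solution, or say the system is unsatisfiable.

a1=T, a2=F, a3=F, a4=F, a5=F, a6=T

{a4, a5}: 0 true → even ✓
{a3, a5, a6}: 1 true → odd ✓
{a1, a2, a3}: 1 true → odd ✓
{a1, a3, a5}: 1 true → odd ✓
{a1, a3}: 1 true → odd ✓
{a2, a3, a5}: 0 true → even ✓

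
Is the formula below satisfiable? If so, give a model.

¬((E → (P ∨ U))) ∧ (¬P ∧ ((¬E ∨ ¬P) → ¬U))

E: True; P: False; U: False

  ¬((E → (P ∨ U))) = True
    E → (P ∨ U) = False
      P ∨ U = False
  ¬P ∧ ((¬E ∨ ¬P) → ¬U) = True
    ¬P = True
    (¬E ∨ ¬P) → ¬U = True
      ¬E ∨ ¬P = True
        ¬E = False
        ¬P = True
      ¬U = True
Both conjuncts True, so the formula holds.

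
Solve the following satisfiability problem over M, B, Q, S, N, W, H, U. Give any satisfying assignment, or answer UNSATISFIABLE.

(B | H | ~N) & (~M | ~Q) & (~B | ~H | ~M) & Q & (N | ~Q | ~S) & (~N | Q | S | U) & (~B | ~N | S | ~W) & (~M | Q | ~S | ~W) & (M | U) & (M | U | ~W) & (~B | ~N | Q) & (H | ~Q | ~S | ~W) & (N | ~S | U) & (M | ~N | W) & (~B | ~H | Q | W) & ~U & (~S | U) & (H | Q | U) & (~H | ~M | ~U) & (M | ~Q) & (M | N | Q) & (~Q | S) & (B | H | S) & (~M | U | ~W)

Case Q = True:
  (~M | ~Q) forces M = False.
  Clause (M | ~Q) is falsified — contradiction.
Case Q = False:
  Clause (Q) is falsified — contradiction.
Both cases fail, so the formula is unsatisfiable.

UNSATISFIABLE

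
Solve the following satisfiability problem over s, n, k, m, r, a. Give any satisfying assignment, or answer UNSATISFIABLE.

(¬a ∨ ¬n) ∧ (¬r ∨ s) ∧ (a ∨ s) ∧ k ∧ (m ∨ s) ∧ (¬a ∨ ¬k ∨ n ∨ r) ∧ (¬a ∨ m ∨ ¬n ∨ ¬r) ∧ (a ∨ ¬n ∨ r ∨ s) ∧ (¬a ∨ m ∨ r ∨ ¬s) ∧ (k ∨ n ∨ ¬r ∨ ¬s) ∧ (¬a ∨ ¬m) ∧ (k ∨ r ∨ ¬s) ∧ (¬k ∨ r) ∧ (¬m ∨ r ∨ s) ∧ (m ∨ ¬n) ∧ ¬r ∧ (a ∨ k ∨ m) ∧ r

Unsatisfiable

Case r = True:
  Clause (¬r) is falsified — contradiction.
Case r = False:
  Clause (r) is falsified — contradiction.
Both cases fail, so the formula is unsatisfiable.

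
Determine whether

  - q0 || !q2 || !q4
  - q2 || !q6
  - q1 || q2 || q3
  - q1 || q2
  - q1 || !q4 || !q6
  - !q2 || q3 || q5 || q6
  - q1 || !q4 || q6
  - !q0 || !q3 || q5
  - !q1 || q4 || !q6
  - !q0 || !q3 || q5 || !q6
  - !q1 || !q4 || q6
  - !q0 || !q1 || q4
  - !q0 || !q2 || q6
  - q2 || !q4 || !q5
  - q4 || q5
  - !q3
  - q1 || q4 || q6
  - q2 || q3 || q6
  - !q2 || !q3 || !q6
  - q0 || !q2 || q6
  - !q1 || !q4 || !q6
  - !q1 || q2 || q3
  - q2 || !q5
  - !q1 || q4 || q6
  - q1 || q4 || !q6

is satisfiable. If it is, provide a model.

No satisfying assignment exists.

Case q6 = True:
  (q2 || !q6) forces q2 = True.
  (!q3) forces q3 = False.
  If q4 = True:
    (q0 || !q2 || !q4) forces q0 = True.
    (q1 || !q4 || !q6) forces q1 = True.
    clause (!q1 || !q4 || !q6) is falsified.
  If q4 = False:
    (!q1 || q4 || !q6) forces q1 = False.
    clause (q1 || q4 || !q6) is falsified.
  Every sub-case reaches a contradiction.
Case q6 = False:
  (!q3) forces q3 = False.
  (q2 || q3 || q6) forces q2 = True.
  (!q2 || q3 || q5 || q6) forces q5 = True.
  (!q0 || !q2 || q6) forces q0 = False.
  Clause (q0 || !q2 || q6) is falsified — contradiction.
Both cases fail, so the formula is unsatisfiable.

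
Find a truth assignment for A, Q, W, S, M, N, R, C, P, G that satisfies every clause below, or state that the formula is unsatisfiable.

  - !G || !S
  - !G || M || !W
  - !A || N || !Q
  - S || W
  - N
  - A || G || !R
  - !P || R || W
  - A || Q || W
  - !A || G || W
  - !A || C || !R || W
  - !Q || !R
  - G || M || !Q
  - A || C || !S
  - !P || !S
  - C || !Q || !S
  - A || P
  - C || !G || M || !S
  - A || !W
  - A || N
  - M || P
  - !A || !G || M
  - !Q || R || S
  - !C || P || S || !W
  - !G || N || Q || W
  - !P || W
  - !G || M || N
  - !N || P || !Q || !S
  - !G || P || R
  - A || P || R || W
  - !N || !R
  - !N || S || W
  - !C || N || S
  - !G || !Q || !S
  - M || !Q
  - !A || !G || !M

A=T; Q=F; W=T; S=F; M=T; N=T; R=F; C=F; P=F; G=F

Unit clause (N) forces N = True.
In (!N || !R) only !R is left, so R = False.
Set A = True.
Set Q = False.
Try W = False:
  (S || W) forces S = True.
  (!G || !S) forces G = False.
  clause (!A || G || W) is falsified — backtrack.
So W = True.
Set S = False.
Set M = True.
  then (!A || !G || !M) forces G = False.
Set C = False.
Set P = False.
All clauses satisfied.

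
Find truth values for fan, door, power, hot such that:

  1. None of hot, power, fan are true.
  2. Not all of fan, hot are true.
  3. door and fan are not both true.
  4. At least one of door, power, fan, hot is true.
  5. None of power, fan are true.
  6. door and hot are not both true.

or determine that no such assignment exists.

fan = False; door = True; power = False; hot = False

  (1) {hot, power, fan}: 0 true — none ✓
  (2) {fan, hot}: 0/2 true — not all ✓
  (3) door=T, fan=F — not both ✓
  (4) {door, power, fan, hot}: 1 true — at least one ✓
  (5) {power, fan}: 0 true — none ✓
  (6) door=T, hot=F — not both ✓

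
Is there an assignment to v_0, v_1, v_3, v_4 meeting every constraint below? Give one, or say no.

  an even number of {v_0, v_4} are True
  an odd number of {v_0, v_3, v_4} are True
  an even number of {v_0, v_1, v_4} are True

v_0: True, v_1: False, v_3: True, v_4: True

{v_0, v_4}: 2 true → even ✓
{v_0, v_3, v_4}: 3 true → odd ✓
{v_0, v_1, v_4}: 2 true → even ✓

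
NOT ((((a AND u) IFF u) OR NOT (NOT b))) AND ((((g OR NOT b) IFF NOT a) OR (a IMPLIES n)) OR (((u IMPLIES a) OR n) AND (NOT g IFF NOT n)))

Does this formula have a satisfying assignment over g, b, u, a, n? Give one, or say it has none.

g = True, b = False, u = True, a = False, n = True

  NOT ((((a AND u) IFF u) OR NOT (NOT b))) = True
    ((a AND u) IFF u) OR NOT (NOT b) = False
      (a AND u) IFF u = False
        a AND u = False
      NOT (NOT b) = False
        NOT b = True
  (((g OR NOT b) IFF NOT a) OR (a IMPLIES n)) OR (((u IMPLIES a) OR n) AND (NOT g IFF NOT n)) = True
    ((g OR NOT b) IFF NOT a) OR (a IMPLIES n) = True
      (g OR NOT b) IFF NOT a = True
        g OR NOT b = True
          NOT b = True
        NOT a = True
      a IMPLIES n = True
    ((u IMPLIES a) OR n) AND (NOT g IFF NOT n) = True
      (u IMPLIES a) OR n = True
        u IMPLIES a = False
      NOT g IFF NOT n = True
        NOT g = False
        NOT n = False
Both conjuncts True, so the formula holds.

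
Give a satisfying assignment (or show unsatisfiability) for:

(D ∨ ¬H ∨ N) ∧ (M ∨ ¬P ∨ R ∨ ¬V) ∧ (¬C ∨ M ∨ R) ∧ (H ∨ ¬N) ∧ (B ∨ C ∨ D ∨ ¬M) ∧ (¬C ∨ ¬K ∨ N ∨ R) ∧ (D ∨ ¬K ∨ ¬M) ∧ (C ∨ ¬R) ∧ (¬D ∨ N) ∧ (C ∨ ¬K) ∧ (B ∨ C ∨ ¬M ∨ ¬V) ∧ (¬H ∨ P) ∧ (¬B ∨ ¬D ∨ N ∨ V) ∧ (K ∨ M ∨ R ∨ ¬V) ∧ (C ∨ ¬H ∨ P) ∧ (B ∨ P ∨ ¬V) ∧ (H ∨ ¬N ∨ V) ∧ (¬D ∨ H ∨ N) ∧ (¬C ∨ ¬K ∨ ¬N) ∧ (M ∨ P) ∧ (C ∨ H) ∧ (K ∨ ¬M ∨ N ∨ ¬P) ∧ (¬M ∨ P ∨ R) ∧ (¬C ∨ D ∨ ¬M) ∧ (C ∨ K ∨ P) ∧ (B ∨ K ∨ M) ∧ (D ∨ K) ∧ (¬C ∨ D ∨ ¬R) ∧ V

Unit clause (V) forces V = True.
Set R = True.
  then (C ∨ ¬R) forces C = True.
  then (¬C ∨ D ∨ ¬R) forces D = True.
  then (¬D ∨ N) forces N = True.
  then (¬C ∨ ¬K ∨ ¬N) forces K = False.
  then (H ∨ ¬N) forces H = True.
  then (¬H ∨ P) forces P = True.
Set M = True.
Set B = False.
All clauses satisfied.

R = True, H = True, P = True, M = True, B = False, K = False, C = True, D = True, N = True, V = True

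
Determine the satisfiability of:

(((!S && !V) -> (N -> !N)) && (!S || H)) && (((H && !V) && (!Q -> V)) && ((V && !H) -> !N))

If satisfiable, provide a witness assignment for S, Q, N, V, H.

S = False, Q = True, N = False, V = False, H = True

  ((!S && !V) -> (N -> !N)) && (!S || H) = True
    (!S && !V) -> (N -> !N) = True
      !S && !V = True
        !S = True
        !V = True
      N -> !N = True
        !N = True
    !S || H = True
      !S = True
  ((H && !V) && (!Q -> V)) && ((V && !H) -> !N) = True
    (H && !V) && (!Q -> V) = True
      H && !V = True
        !V = True
      !Q -> V = True
        !Q = False
    (V && !H) -> !N = True
      V && !H = False
        !H = False
      !N = True
Both conjuncts True, so the formula holds.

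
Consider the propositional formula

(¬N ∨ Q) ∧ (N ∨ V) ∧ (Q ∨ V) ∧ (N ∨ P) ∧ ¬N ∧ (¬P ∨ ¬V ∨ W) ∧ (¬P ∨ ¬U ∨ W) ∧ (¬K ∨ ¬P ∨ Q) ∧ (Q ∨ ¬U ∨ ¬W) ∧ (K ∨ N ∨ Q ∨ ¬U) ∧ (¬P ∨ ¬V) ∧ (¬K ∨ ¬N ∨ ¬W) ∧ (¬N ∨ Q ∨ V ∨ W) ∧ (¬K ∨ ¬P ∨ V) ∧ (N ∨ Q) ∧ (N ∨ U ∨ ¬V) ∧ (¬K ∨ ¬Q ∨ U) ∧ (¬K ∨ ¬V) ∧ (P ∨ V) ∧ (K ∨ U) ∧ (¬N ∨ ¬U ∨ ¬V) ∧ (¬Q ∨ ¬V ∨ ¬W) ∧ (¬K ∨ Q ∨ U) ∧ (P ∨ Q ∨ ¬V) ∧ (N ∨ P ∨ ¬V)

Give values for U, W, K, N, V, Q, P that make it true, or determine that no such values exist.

Case N = True:
  Clause (¬N) is falsified — contradiction.
Case N = False:
  (N ∨ V) forces V = True.
  (N ∨ P) forces P = True.
  Clause (¬P ∨ ¬V) is falsified — contradiction.
Both cases fail, so the formula is unsatisfiable.

No satisfying assignment exists.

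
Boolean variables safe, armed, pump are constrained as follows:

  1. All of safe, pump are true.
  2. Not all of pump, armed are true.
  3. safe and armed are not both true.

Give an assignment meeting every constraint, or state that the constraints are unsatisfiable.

safe = True, armed = False, pump = True

  (1) {safe, pump}: all 2 true ✓
  (2) {pump, armed}: 1/2 true — not all ✓
  (3) safe=T, armed=F — not both ✓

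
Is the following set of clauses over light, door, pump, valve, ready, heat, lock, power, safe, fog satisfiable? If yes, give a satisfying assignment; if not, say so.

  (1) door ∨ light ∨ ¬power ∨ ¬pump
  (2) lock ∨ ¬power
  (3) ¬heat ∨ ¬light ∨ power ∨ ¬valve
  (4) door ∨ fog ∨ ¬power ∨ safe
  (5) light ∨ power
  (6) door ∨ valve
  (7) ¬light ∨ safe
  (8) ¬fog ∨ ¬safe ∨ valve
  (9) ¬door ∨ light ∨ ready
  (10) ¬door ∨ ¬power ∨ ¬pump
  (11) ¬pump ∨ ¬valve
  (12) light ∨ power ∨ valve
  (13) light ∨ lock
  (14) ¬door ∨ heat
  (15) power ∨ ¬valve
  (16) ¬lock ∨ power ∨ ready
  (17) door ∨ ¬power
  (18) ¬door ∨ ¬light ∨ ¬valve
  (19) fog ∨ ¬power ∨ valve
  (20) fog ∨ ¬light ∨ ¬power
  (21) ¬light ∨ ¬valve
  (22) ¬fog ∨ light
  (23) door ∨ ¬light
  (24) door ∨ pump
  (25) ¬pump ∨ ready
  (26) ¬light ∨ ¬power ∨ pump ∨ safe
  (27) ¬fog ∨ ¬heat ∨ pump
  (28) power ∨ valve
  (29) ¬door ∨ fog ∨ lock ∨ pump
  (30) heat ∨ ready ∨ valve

light = False, door = True, pump = False, valve = True, ready = True, heat = True, lock = True, power = True, safe = True, fog = False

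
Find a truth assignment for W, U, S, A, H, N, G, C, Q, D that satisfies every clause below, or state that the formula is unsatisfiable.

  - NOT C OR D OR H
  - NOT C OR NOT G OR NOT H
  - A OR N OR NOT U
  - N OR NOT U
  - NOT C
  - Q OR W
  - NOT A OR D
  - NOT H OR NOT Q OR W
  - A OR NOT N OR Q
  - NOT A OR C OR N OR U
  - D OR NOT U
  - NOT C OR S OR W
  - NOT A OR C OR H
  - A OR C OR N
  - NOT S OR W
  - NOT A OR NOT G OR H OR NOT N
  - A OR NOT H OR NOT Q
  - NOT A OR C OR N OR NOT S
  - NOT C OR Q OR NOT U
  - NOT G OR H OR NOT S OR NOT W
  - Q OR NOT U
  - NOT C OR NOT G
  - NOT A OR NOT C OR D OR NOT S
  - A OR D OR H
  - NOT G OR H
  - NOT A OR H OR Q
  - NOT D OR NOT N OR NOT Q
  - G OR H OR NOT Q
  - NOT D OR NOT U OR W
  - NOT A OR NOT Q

W: True, U: False, S: True, A: True, H: True, N: True, G: True, C: False, Q: False, D: True

Unit clause (NOT C) forces C = False.
Set W = True.
Try U = True:
  (N OR NOT U) forces N = True.
  (D OR NOT U) forces D = True.
  (Q OR NOT U) forces Q = True.
  clause (NOT D OR NOT N OR NOT Q) is falsified — backtrack.
So U = False.
Set S = True.
Set A = True.
  then (NOT A OR D) forces D = True.
  then (NOT A OR C OR N OR U) forces N = True.
  then (NOT A OR C OR H) forces H = True.
  then (NOT D OR NOT N OR NOT Q) forces Q = False.
Set G = True.
All clauses satisfied.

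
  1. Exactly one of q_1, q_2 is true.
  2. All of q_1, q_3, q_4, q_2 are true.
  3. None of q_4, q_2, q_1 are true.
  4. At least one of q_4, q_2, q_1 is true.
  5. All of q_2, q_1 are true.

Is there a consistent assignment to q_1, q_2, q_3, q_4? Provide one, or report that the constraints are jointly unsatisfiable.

Case q_1 = True:
  Constraint (3) is violated (q_1=T) — contradiction.
Case q_1 = False:
  Constraint (2) is violated (q_1=F) — contradiction.
Both cases fail — unsatisfiable.

Unsatisfiable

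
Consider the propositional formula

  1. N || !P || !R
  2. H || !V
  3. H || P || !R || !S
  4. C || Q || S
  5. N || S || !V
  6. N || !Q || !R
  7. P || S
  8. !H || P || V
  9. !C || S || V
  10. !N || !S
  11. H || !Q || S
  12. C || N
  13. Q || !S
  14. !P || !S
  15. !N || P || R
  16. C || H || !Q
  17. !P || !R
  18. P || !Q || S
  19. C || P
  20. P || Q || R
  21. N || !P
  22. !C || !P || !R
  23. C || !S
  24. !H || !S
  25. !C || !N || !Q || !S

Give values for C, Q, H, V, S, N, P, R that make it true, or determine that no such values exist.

Set C = True.
Set Q = False.
  then (Q || !S) forces S = False.
  then (P || S) forces P = True.
  then (!C || S || V) forces V = True.
  then (!P || !R) forces R = False.
  then (N || !P) forces N = True.
  then (H || !V) forces H = True.
All clauses satisfied.

C: True, Q: False, H: True, V: True, S: False, N: True, P: True, R: False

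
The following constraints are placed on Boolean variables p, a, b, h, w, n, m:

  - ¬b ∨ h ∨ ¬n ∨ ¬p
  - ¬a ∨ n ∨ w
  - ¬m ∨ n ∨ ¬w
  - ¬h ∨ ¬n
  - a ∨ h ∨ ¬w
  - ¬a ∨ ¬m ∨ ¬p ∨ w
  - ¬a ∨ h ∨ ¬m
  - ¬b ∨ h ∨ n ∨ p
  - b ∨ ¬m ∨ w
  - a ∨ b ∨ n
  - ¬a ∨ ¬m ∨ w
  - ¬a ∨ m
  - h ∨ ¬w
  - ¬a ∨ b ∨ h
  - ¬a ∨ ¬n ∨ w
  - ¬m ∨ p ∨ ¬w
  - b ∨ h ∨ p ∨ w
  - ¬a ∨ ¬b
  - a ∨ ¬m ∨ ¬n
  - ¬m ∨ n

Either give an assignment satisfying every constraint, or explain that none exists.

p = False, a = False, b = True, h = True, w = True, n = False, m = False

Set p = False.
Try a = True:
  (¬a ∨ m) forces m = True.
  (¬a ∨ h ∨ ¬m) forces h = True.
  (¬h ∨ ¬n) forces n = False.
  clause (¬m ∨ n) is falsified — backtrack.
So a = False.
Try b = False:
  (a ∨ b ∨ n) forces n = True.
  (¬h ∨ ¬n) forces h = False.
  (a ∨ h ∨ ¬w) forces w = False.
  clause (b ∨ h ∨ p ∨ w) is falsified — backtrack.
So b = True.
Set h = True.
  then (¬h ∨ ¬n) forces n = False.
  then (¬m ∨ n) forces m = False.
Set w = True.
All clauses satisfied.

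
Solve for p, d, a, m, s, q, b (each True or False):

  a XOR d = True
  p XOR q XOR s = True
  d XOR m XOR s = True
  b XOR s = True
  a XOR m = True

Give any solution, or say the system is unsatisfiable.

p = True, d = False, a = True, m = False, s = True, q = True, b = False

a XOR d = T XOR F = True ✓
p XOR q XOR s = T XOR T XOR T = True ✓
d XOR m XOR s = F XOR F XOR T = True ✓
b XOR s = F XOR T = True ✓
a XOR m = T XOR F = True ✓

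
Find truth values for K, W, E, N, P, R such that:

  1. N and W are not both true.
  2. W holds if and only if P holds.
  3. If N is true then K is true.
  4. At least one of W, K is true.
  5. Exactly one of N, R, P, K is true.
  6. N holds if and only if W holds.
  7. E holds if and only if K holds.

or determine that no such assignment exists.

K=T, W=F, E=T, N=F, P=F, R=F

  (1) N=F, W=F — not both ✓
  (2) W=F, P=F — same ✓
  (3) N=F ⇒ K: vacuous ✓
  (4) {W, K}: 1 true — at least one ✓
  (5) {N, R, P, K}: 1 true — exactly one ✓
  (6) N=F, W=F — same ✓
  (7) E=T, K=T — same ✓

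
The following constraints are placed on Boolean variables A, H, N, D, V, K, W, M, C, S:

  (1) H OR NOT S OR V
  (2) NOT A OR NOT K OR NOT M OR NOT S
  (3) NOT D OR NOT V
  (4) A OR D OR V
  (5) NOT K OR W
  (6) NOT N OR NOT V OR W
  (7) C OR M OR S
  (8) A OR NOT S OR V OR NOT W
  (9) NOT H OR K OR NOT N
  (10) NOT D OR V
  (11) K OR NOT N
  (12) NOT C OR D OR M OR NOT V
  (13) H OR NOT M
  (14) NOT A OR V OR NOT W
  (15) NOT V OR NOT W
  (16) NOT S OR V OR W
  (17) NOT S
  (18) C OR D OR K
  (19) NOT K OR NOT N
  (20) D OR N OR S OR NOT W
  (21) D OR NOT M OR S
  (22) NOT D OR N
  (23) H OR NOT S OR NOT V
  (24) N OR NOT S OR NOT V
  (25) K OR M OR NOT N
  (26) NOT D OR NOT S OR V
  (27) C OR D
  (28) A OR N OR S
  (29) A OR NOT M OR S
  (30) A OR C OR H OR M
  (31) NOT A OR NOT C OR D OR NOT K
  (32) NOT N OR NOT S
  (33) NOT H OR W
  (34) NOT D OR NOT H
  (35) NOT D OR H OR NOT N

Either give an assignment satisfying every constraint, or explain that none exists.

A: True, H: False, N: False, D: False, V: False, K: False, W: False, M: False, C: True, S: False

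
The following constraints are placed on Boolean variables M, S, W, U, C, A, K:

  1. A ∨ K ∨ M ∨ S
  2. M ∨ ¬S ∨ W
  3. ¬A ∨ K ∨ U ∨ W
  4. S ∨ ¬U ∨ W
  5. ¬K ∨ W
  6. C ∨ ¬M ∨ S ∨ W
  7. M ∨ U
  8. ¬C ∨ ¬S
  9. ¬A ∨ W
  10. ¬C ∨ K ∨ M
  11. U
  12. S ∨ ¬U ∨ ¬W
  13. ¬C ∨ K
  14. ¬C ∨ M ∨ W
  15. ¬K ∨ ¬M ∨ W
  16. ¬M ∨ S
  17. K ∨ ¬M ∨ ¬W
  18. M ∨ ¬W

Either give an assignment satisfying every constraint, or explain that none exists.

Unit clause (U) forces U = True.
Try M = False:
  (M ∨ ¬W) forces W = False.
  (M ∨ ¬S ∨ W) forces S = False.
  clause (S ∨ ¬U ∨ W) is falsified — backtrack.
So M = True.
  then (¬M ∨ S) forces S = True.
  then (¬C ∨ ¬S) forces C = False.
Set W = True.
  then (K ∨ ¬M ∨ ¬W) forces K = True.
Set A = False.
All clauses satisfied.

M = True; S = True; W = True; U = True; C = False; A = False; K = True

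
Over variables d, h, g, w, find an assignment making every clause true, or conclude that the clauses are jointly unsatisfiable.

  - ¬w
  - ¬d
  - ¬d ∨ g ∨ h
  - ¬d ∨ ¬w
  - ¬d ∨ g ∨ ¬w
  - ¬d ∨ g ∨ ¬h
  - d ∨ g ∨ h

d = False, h = False, g = True, w = False

Unit clause (¬w) forces w = False.
Unit clause (¬d) forces d = False.
Set h = False.
  then (d ∨ g ∨ h) forces g = True.
Check each clause:
  (¬w): ¬w holds.
  (¬d): ¬d holds.
  (¬d ∨ g ∨ h): ¬d holds.
  (¬d ∨ ¬w): ¬d holds.
  (¬d ∨ g ∨ ¬w): ¬d holds.
  (¬d ∨ g ∨ ¬h): ¬d holds.
  (d ∨ g ∨ h): g holds.
All clauses satisfied.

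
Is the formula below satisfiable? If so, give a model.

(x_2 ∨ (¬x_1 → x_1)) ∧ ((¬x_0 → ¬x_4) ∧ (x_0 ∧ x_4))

x_0: True, x_1: True, x_2: False, x_4: True

  x_2 ∨ (¬x_1 → x_1) = True
    ¬x_1 → x_1 = True
      ¬x_1 = False
  (¬x_0 → ¬x_4) ∧ (x_0 ∧ x_4) = True
    ¬x_0 → ¬x_4 = True
      ¬x_0 = False
      ¬x_4 = False
    x_0 ∧ x_4 = True
Both conjuncts True, so the formula holds.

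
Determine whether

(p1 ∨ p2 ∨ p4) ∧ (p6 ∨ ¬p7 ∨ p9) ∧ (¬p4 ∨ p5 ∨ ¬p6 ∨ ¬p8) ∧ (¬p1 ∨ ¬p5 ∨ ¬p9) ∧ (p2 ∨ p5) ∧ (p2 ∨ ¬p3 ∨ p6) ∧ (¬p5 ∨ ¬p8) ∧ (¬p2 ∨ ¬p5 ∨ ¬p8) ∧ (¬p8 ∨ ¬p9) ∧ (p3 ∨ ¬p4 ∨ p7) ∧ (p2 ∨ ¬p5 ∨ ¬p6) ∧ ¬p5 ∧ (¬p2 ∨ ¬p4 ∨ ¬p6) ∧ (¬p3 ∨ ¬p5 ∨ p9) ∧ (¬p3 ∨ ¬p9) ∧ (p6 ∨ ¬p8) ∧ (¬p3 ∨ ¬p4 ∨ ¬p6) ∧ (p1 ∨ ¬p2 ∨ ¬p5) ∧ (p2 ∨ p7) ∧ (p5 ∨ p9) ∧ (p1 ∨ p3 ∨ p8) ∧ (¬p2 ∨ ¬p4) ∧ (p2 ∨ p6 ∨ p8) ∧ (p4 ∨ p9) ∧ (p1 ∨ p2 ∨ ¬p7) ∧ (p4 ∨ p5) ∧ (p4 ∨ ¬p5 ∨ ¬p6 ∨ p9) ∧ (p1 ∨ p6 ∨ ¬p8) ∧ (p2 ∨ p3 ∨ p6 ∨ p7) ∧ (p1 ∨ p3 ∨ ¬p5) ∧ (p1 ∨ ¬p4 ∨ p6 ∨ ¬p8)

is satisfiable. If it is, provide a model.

The formula is unsatisfiable.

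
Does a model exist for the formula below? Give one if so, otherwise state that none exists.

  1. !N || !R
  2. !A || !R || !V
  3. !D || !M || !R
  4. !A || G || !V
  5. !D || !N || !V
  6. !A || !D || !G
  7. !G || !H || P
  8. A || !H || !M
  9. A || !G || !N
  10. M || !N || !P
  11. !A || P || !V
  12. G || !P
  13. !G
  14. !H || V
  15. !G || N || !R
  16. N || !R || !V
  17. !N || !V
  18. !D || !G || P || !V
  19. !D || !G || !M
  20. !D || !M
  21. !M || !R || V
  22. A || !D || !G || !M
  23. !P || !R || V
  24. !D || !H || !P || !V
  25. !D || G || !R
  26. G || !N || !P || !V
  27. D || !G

Unit clause (!G) forces G = False.
In (G || !P) only !P is left, so P = False.
Set R = False.
Set N = False.
Set H = False.
Set V = False.
Set A = True.
Set M = False.
Set D = True.
All clauses satisfied.

P=F; R=F; N=F; H=F; V=F; A=T; M=F; D=T; G=F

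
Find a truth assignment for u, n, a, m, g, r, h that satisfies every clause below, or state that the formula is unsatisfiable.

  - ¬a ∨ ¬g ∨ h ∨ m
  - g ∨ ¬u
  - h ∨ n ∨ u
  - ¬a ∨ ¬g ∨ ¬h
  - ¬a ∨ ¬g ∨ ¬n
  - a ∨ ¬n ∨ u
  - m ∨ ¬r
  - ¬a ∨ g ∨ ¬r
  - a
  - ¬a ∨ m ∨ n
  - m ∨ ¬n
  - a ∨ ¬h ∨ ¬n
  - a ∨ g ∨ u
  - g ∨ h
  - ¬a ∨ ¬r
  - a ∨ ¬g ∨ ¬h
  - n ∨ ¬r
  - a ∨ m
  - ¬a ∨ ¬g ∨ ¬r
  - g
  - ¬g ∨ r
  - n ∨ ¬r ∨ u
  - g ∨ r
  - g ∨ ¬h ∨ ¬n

No satisfying assignment exists.

Case a = True:
  (¬a ∨ ¬r) forces r = False.
  (g) forces g = True.
  Clause (¬g ∨ r) is falsified — contradiction.
Case a = False:
  Clause (a) is falsified — contradiction.
Both cases fail, so the formula is unsatisfiable.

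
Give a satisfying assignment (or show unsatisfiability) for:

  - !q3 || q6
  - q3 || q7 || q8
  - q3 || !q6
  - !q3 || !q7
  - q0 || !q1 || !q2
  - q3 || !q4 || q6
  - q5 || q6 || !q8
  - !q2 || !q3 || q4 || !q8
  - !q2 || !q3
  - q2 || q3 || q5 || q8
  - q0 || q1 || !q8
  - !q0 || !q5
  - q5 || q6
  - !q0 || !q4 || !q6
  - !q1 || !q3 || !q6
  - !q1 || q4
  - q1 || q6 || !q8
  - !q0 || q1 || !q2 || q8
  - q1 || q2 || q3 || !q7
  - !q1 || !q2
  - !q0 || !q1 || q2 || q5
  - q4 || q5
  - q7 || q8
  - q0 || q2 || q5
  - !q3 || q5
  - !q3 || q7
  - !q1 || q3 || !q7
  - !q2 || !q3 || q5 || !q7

Try q0 = True:
  (!q0 || !q5) forces q5 = False.
  (q5 || q6) forces q6 = True.
  (q3 || !q6) forces q3 = True.
  clause (!q3 || q5) is falsified — backtrack.
So q0 = False.
Set q1 = False.
  then (q0 || q1 || !q8) forces q8 = False.
  then (q7 || q8) forces q7 = True.
  then (!q3 || !q7) forces q3 = False.
  then (q1 || q2 || q3 || !q7) forces q2 = True.
  then (q3 || !q6) forces q6 = False.
  then (q3 || !q4 || q6) forces q4 = False.
  then (q5 || q6) forces q5 = True.
All clauses satisfied.

q0 = False, q1 = False, q2 = True, q3 = False, q4 = False, q5 = True, q6 = False, q7 = True, q8 = False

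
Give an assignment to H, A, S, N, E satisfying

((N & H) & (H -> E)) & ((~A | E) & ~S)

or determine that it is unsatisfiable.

H: True, A: False, S: False, N: True, E: True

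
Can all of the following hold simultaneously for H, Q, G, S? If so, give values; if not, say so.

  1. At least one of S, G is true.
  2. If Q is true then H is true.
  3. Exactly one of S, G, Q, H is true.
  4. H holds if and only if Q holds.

H = False; Q = False; G = False; S = True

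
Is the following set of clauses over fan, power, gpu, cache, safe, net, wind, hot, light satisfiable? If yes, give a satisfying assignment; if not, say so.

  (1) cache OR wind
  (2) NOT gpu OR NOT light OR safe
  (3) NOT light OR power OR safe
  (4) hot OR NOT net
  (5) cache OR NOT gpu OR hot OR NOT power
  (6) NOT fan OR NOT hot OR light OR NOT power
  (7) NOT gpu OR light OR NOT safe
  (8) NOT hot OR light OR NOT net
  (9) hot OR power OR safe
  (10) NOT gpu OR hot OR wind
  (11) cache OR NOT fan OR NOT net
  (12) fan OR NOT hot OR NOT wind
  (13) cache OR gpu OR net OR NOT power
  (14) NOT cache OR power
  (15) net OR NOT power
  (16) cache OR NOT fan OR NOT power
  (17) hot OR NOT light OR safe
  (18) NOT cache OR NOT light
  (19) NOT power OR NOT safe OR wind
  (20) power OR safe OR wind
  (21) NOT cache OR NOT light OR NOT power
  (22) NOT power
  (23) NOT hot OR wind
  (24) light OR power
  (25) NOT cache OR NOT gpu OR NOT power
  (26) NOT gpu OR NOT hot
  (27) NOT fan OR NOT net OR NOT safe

fan = False; power = False; gpu = True; cache = False; safe = True; net = False; wind = True; hot = False; light = True

Unit clause (NOT power) forces power = False.
In (light OR power) only light is left, so light = True.
In (NOT light OR power OR safe) only safe is left, so safe = True.
In (NOT cache OR power) only NOT cache is left, so cache = False.
In (cache OR wind) only wind is left, so wind = True.
Set fan = False.
  then (fan OR NOT hot OR NOT wind) forces hot = False.
  then (hot OR NOT net) forces net = False.
Set gpu = True.
All clauses satisfied.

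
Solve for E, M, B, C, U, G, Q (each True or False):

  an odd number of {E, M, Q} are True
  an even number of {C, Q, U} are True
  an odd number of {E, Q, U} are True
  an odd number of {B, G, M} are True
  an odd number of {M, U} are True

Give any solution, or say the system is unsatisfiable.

Adding constraints 1, 3, 5 mod 2: every variable appears an even number of times on the left, so the left side is 0.
But the right sides sum to 1 (mod 2). 0 ≠ 1 — the system is inconsistent.

Unsatisfiable — no assignment works.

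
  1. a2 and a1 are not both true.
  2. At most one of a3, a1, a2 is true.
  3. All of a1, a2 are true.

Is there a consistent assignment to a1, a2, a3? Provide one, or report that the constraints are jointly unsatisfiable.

UNSATISFIABLE

Case a1 = True:
  (1) with a1=T forces a2 = False.
  Constraint (3) is violated (a2=F) — contradiction.
Case a1 = False:
  Constraint (3) is violated (a1=F) — contradiction.
Both cases fail — unsatisfiable.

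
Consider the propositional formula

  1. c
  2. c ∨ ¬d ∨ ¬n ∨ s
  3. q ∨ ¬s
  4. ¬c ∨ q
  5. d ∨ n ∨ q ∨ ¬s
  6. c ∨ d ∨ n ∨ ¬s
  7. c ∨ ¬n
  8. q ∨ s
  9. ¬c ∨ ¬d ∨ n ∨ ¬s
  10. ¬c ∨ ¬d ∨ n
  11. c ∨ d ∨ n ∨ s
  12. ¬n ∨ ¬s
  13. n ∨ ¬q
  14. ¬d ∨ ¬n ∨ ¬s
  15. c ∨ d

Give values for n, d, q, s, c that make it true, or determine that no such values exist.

n = True, d = True, q = True, s = False, c = True

Unit clause (c) forces c = True.
In (¬c ∨ q) only q is left, so q = True.
In (n ∨ ¬q) only n is left, so n = True.
In (¬n ∨ ¬s) only ¬s is left, so s = False.
Set d = True.
All clauses satisfied.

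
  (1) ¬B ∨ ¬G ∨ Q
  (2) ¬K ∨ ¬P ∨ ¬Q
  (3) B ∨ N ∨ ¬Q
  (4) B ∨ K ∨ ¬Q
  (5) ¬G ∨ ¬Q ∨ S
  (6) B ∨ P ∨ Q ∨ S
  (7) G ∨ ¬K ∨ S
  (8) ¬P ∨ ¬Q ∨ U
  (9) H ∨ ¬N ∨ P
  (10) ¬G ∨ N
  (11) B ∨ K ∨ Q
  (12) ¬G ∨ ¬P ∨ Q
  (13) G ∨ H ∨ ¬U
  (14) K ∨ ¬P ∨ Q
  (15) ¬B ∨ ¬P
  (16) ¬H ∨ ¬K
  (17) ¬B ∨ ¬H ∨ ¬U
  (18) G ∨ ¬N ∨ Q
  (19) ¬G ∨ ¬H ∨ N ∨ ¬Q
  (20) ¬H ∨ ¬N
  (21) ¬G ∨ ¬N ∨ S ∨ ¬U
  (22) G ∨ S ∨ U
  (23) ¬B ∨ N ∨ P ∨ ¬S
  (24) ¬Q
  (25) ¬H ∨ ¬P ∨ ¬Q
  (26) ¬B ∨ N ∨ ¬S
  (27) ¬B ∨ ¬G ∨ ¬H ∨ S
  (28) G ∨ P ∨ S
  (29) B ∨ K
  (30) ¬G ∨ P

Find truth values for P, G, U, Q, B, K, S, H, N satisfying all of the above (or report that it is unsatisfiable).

P: False; G: False; U: False; Q: False; B: False; K: True; S: True; H: False; N: False

Unit clause (¬Q) forces Q = False.
Set P = False.
  then (¬G ∨ P) forces G = False.
  then (G ∨ ¬N ∨ Q) forces N = False.
  then (G ∨ P ∨ S) forces S = True.
  then (¬B ∨ N ∨ P ∨ ¬S) forces B = False.
  then (B ∨ K) forces K = True.
  then (¬H ∨ ¬K) forces H = False.
  then (G ∨ H ∨ ¬U) forces U = False.
All clauses satisfied.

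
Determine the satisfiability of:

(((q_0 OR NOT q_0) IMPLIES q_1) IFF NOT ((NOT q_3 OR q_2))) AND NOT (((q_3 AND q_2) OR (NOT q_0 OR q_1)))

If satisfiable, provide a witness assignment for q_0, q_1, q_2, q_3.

q_0 = True, q_1 = False, q_2 = True, q_3 = False

  ((q_0 OR NOT q_0) IMPLIES q_1) IFF NOT ((NOT q_3 OR q_2)) = True
    (q_0 OR NOT q_0) IMPLIES q_1 = False
      q_0 OR NOT q_0 = True
        NOT q_0 = False
    NOT ((NOT q_3 OR q_2)) = False
      NOT q_3 OR q_2 = True
        NOT q_3 = True
  NOT (((q_3 AND q_2) OR (NOT q_0 OR q_1))) = True
    (q_3 AND q_2) OR (NOT q_0 OR q_1) = False
      q_3 AND q_2 = False
      NOT q_0 OR q_1 = False
        NOT q_0 = False
Both conjuncts True, so the formula holds.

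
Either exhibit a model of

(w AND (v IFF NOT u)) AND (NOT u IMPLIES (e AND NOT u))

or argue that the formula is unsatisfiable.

e = False; u = True; w = True; v = False

  w AND (v IFF NOT u) = True
    v IFF NOT u = True
      NOT u = False
  NOT u IMPLIES (e AND NOT u) = True
    NOT u = False
    e AND NOT u = False
      NOT u = False
Both conjuncts True, so the formula holds.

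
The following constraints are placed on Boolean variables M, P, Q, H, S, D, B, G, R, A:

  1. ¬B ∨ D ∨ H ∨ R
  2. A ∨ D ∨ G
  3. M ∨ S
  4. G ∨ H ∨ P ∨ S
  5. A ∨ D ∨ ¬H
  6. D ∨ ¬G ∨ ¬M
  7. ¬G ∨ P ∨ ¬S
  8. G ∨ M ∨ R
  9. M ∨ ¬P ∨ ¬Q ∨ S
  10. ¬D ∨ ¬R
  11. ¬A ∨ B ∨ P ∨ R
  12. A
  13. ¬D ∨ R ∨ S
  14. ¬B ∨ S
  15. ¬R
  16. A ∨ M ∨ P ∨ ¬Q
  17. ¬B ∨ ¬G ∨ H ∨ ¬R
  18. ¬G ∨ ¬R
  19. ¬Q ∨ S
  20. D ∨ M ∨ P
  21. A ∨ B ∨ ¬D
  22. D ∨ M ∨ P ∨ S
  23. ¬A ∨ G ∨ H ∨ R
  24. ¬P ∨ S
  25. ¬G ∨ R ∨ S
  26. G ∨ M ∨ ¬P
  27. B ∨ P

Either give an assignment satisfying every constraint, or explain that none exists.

Unit clause (A) forces A = True.
Unit clause (¬R) forces R = False.
Set M = True.
Set P = True.
  then (¬P ∨ S) forces S = True.
Set Q = True.
Set H = True.
Set D = False.
  then (D ∨ ¬G ∨ ¬M) forces G = False.
Set B = False.
All clauses satisfied.

M = True, P = True, Q = True, H = True, S = True, D = False, B = False, G = False, R = False, A = True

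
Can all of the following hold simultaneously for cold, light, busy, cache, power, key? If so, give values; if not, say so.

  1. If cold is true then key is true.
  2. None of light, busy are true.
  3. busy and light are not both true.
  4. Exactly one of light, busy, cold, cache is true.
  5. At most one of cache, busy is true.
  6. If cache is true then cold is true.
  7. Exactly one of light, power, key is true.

cold: True, light: False, busy: False, cache: False, power: False, key: True

  (1) cold=T ⇒ key: T ✓
  (2) {light, busy}: 0 true — none ✓
  (3) busy=F, light=F — not both ✓
  (4) {light, busy, cold, cache}: 1 true — exactly one ✓
  (5) {cache, busy}: 0 true — at most one ✓
  (6) cache=F ⇒ cold: vacuous ✓
  (7) {light, power, key}: 1 true — exactly one ✓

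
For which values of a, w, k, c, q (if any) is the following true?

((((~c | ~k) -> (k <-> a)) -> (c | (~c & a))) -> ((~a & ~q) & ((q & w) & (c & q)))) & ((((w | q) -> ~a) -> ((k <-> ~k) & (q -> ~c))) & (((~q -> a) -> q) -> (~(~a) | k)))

No satisfying assignment exists.

Case a = True: the formula simplifies to ~((((~c | ~k) -> k) -> (c | ~c))) & (~((w | q)) -> ((k <-> ~k) & (q -> ~c))).
  c = True: the conjunct ~((((~c | ~k) -> k) -> (c | ~c))) becomes ~(((~k -> k) -> True)) = False.
  c = False: the conjunct ~((((~c | ~k) -> k) -> (c | ~c))) becomes ~((k -> True)) = False.
Case a = False: the formula simplifies to ((((~c | ~k) -> ~k) -> c) -> (~q & ((q & w) & (c & q)))) & (((k <-> ~k) & (q -> ~c)) & ((q -> q) -> k)).
  k = True: the conjunct k <-> ~k becomes True <-> ~True = False.
  k = False: the conjunct k <-> ~k becomes False <-> ~False = False.
Both cases fail — unsatisfiable.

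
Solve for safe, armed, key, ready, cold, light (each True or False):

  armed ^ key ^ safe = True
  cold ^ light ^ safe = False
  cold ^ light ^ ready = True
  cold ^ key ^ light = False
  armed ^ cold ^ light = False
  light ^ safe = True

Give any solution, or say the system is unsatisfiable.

safe=T, armed=T, key=T, ready=F, cold=T, light=F

armed ^ key ^ safe = T ^ T ^ T = True ✓
cold ^ light ^ safe = T ^ F ^ T = False ✓
cold ^ light ^ ready = T ^ F ^ F = True ✓
cold ^ key ^ light = T ^ T ^ F = False ✓
armed ^ cold ^ light = T ^ T ^ F = False ✓
light ^ safe = F ^ T = True ✓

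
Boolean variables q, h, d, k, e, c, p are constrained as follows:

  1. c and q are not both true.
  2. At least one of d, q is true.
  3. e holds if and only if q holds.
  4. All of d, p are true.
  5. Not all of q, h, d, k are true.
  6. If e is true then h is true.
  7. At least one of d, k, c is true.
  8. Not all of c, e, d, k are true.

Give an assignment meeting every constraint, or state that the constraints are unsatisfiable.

q = False, h = True, d = True, k = True, e = False, c = False, p = True

  (1) c=F, q=F — not both ✓
  (2) {d, q}: 1 true — at least one ✓
  (3) e=F, q=F — same ✓
  (4) {d, p}: all 2 true ✓
  (5) {q, h, d, k}: 3/4 true — not all ✓
  (6) e=F ⇒ h: vacuous ✓
  (7) {d, k, c}: 2 true — at least one ✓
  (8) {c, e, d, k}: 2/4 true — not all ✓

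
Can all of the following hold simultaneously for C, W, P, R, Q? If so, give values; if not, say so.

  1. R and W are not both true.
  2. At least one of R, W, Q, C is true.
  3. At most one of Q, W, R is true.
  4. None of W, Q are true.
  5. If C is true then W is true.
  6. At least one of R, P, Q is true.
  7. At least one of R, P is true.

C=F, W=F, P=F, R=T, Q=F

  (1) R=T, W=F — not both ✓
  (2) {R, W, Q, C}: 1 true — at least one ✓
  (3) {Q, W, R}: 1 true — at most one ✓
  (4) {W, Q}: 0 true — none ✓
  (5) C=F ⇒ W: vacuous ✓
  (6) {R, P, Q}: 1 true — at least one ✓
  (7) {R, P}: 1 true — at least one ✓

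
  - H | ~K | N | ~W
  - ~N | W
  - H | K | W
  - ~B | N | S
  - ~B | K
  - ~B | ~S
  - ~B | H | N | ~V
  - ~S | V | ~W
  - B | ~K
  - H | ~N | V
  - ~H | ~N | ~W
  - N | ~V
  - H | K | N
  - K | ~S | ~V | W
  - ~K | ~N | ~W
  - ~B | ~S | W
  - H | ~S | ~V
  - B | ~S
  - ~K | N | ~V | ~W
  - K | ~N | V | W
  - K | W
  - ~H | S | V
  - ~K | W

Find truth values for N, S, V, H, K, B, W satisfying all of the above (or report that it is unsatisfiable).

Set N = True.
  then (~N | W) forces W = True.
  then (~H | ~N | ~W) forces H = False.
  then (~K | ~N | ~W) forces K = False.
  then (~B | K) forces B = False.
  then (H | ~N | V) forces V = True.
  then (H | ~S | ~V) forces S = False.
All clauses satisfied.

N=T; S=F; V=T; H=F; K=F; B=F; W=T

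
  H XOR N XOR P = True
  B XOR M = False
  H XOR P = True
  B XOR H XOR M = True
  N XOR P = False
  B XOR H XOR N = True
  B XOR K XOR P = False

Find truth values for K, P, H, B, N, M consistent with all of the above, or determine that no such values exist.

K=F, P=F, H=T, B=F, N=F, M=F

H XOR N XOR P = T XOR F XOR F = True ✓
B XOR M = F XOR F = False ✓
H XOR P = T XOR F = True ✓
B XOR H XOR M = F XOR T XOR F = True ✓
N XOR P = F XOR F = False ✓
B XOR H XOR N = F XOR T XOR F = True ✓
B XOR K XOR P = F XOR F XOR F = False ✓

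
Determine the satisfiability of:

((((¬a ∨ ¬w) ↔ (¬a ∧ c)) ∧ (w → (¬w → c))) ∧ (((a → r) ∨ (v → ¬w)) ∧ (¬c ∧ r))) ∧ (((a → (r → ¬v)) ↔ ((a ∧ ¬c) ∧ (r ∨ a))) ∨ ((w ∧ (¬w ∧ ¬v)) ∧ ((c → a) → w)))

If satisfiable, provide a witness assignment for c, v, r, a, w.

c: False; v: False; r: True; a: True; w: True

  (((¬a ∨ ¬w) ↔ (¬a ∧ c)) ∧ (w → (¬w → c))) ∧ (((a → r) ∨ (v → ¬w)) ∧ (¬c ∧ r)) = True
    ((¬a ∨ ¬w) ↔ (¬a ∧ c)) ∧ (w → (¬w → c)) = True
      (¬a ∨ ¬w) ↔ (¬a ∧ c) = True
        ¬a ∨ ¬w = False
          ¬a = False
          ¬w = False
        ¬a ∧ c = False
          ¬a = False
      w → (¬w → c) = True
        ¬w → c = True
          ¬w = False
    ((a → r) ∨ (v → ¬w)) ∧ (¬c ∧ r) = True
      (a → r) ∨ (v → ¬w) = True
        a → r = True
        v → ¬w = True
          ¬w = False
      ¬c ∧ r = True
        ¬c = True
  ((a → (r → ¬v)) ↔ ((a ∧ ¬c) ∧ (r ∨ a))) ∨ ((w ∧ (¬w ∧ ¬v)) ∧ ((c → a) → w)) = True
    (a → (r → ¬v)) ↔ ((a ∧ ¬c) ∧ (r ∨ a)) = True
      a → (r → ¬v) = True
        r → ¬v = True
          ¬v = True
      (a ∧ ¬c) ∧ (r ∨ a) = True
        a ∧ ¬c = True
          ¬c = True
        r ∨ a = True
    (w ∧ (¬w ∧ ¬v)) ∧ ((c → a) → w) = False
      w ∧ (¬w ∧ ¬v) = False
        ¬w ∧ ¬v = False
          ¬w = False
          ¬v = True
      (c → a) → w = True
        c → a = True
Both conjuncts True, so the formula holds.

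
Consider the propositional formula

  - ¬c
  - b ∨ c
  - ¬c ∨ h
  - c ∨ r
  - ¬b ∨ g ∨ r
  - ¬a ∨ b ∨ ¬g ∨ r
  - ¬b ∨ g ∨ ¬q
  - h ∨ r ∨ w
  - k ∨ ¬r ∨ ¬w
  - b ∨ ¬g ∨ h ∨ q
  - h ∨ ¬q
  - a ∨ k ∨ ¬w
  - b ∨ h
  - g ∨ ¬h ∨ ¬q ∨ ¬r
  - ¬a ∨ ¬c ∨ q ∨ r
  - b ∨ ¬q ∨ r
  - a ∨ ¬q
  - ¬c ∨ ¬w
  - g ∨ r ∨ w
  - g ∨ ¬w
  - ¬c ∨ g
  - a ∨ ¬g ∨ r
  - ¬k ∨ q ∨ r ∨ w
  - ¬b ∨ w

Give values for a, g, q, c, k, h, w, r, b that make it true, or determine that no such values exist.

a = False, g = True, q = False, c = False, k = True, h = False, w = True, r = True, b = True

Unit clause (¬c) forces c = False.
In (b ∨ c) only b is left, so b = True.
In (c ∨ r) only r is left, so r = True.
In (¬b ∨ w) only w is left, so w = True.
In (k ∨ ¬r ∨ ¬w) only k is left, so k = True.
In (g ∨ ¬w) only g is left, so g = True.
Set a = False.
  then (a ∨ ¬q) forces q = False.
Set h = False.
All clauses satisfied.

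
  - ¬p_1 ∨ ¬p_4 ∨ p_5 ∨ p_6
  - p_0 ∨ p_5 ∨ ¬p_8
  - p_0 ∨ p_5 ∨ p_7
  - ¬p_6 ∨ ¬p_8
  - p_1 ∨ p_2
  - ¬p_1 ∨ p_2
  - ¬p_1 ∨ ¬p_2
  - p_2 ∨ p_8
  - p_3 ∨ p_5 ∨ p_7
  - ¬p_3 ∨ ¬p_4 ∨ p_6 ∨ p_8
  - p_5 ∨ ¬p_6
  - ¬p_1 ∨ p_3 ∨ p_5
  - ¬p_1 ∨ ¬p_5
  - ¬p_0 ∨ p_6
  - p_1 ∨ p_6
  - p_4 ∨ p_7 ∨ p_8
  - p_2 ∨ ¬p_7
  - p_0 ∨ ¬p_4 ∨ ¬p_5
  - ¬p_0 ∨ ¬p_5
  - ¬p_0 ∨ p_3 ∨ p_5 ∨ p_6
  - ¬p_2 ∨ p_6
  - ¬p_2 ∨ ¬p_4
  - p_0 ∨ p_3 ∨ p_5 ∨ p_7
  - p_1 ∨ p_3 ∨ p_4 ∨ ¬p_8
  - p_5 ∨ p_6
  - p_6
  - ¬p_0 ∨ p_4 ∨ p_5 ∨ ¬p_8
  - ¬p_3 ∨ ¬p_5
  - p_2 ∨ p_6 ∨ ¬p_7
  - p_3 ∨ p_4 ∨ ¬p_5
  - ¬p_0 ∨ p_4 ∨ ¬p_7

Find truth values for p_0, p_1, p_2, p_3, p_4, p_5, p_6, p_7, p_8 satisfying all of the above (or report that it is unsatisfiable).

UNSATISFIABLE

Case p_6 = True:
  (¬p_6 ∨ ¬p_8) forces p_8 = False.
  (p_2 ∨ p_8) forces p_2 = True.
  (¬p_1 ∨ ¬p_2) forces p_1 = False.
  (p_5 ∨ ¬p_6) forces p_5 = True.
  (¬p_0 ∨ ¬p_5) forces p_0 = False.
  (p_0 ∨ ¬p_4 ∨ ¬p_5) forces p_4 = False.
  (p_4 ∨ p_7 ∨ p_8) forces p_7 = True.
  (¬p_3 ∨ ¬p_5) forces p_3 = False.
  Clause (p_3 ∨ p_4 ∨ ¬p_5) is falsified — contradiction.
Case p_6 = False:
  Clause (p_6) is falsified — contradiction.
Both cases fail, so the formula is unsatisfiable.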